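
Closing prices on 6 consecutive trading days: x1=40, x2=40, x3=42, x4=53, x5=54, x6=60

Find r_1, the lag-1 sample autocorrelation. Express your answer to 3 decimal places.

0.500

Mean x̄ = (40 + 40 + 42 + 53 + 54 + 60)/6 = 48.1667
Deviations from mean: -8.1667, -8.1667, -6.1667, 4.8333, 5.8333, 11.8333
Σ(x_t−x̄)(x_{t+1}−x̄) = (66.6944) + (50.3611) + (-29.8056) + (28.1944) + (69.0278) = 184.4722
Denominator Σ(x_t−x̄)² = 368.8333
r_1 = 184.4722 / 368.8333 = 0.500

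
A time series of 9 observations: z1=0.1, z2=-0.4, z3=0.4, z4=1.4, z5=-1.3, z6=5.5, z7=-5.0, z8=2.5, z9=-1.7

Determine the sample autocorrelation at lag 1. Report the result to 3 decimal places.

-0.784

Mean z̄ = (0.1 − 0.4 + 0.4 + 1.4 − 1.3 + 5.5 − 5.0 + 2.5 − 1.7)/9 = 0.1667
Numerator Σ_{t=1}^{8}(z_t−z̄)(z_{t+1}−z̄) = -53.4044
Denominator Σ(z_t−z̄)² = 68.1200
r_1 = -53.4044 / 68.1200 = -0.784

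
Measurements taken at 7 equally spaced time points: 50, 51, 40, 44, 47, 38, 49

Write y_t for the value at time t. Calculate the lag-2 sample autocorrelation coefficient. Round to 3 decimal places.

-0.159

Mean ȳ = (50 + 51 + 40 + 44 + 47 + 38 + 49)/7 = 45.5714
Deviations from mean: 4.4286, 5.4286, -5.5714, -1.5714, 1.4286, -7.5714, 3.4286
Numerator Σ_{t=1}^{5}(y_t−ȳ)(y_{t+2}−ȳ) = -24.3673
Denominator Σ(y_t−ȳ)² = 153.7143
r_2 = -24.3673 / 153.7143 = -0.159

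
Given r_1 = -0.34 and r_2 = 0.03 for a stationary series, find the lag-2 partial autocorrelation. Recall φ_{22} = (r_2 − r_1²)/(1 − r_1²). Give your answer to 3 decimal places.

φ_{22} = (r_2 − r_1²) / (1 − r_1²)
r_1² = (-0.34)² = 0.1156
Numerator = 0.03 − 0.1156 = -0.0856; denominator = 1 − 0.1156 = 0.8844
φ_{22} = -0.0856 / 0.8844 = -0.097

-0.097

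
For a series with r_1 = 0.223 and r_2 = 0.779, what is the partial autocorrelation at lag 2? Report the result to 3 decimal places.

0.767

φ_{22} = (r_2 − r_1²) / (1 − r_1²)
r_1² = (0.223)² = 0.049729
Numerator = 0.779 − 0.0497 = 0.7293; denominator = 1 − 0.0497 = 0.9503
φ_{22} = 0.7293 / 0.9503 = 0.767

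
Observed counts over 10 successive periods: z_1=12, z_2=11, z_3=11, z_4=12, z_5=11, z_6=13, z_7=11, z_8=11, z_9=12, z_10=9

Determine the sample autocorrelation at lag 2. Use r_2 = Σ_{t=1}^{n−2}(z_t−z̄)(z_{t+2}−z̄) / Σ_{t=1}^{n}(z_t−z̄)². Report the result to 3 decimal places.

Mean z̄ = (12 + 11 + 11 + 12 + 11 + 13 + 11 + 11 + 12 + 9)/10 = 11.3000
Numerator Σ_{t=1}^{8}(z_t−z̄)(z_{t+2}−z̄) = 0.9200
Denominator Σ(z_t−z̄)² = 10.1000
r_2 = 0.9200 / 10.1000 = 0.091

0.091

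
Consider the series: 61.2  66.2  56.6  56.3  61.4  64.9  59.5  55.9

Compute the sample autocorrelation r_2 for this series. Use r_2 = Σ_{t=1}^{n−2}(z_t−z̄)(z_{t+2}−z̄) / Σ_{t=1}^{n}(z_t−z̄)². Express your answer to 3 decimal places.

Mean z̄ = (61.2 + 66.2 + 56.6 + 56.3 + 61.4 + 64.9 + 59.5 + 55.9)/8 = 60.2500
Σ(z_t−z̄)(z_{t+2}−z̄) = (-3.4675) + (-23.5025) + (-4.1975) + (-18.3675) + (-0.8625) + (-20.2275) = -70.6250
Denominator Σ(z_t−z̄)² = 107.6600
r_2 = -70.6250 / 107.6600 = -0.656

-0.656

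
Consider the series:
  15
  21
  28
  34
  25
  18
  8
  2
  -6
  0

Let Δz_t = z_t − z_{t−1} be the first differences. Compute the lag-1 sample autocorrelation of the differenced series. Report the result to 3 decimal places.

0.379

First differences Δz: 6, 7, 6, -9, -7, -10, -6, -8, 6
Mean of differences = -1.6667
Numerator Σ(Δz_t−Δz̄)(Δz_{t+1}−Δz̄) = 175.2222
Denominator Σ(Δz_t−Δz̄)² = 462.0000
r_1(Δz) = 175.2222 / 462.0000 = 0.379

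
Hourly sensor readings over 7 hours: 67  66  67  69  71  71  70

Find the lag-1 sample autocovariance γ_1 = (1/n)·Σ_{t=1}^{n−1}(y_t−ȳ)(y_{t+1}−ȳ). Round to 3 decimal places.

2.519

Mean ȳ = (67 + 66 + 67 + 69 + 71 + 71 + 70)/7 = 68.7143
Deviations: -1.7143, -2.7143, -1.7143, 0.2857, 2.2857, 2.2857, 1.2857
Σ_{t=1}^{6}(y_t−ȳ)(y_{t+1}−ȳ) = 17.6327
γ_1 = 17.6327 / 7 = 2.519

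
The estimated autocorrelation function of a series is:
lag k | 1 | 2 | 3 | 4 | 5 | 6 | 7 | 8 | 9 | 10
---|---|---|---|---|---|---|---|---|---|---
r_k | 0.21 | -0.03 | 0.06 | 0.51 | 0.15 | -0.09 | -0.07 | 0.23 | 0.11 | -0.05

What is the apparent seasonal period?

4

The largest autocorrelation is r_4 = 0.51, with a weaker echo at lag 8 (0.23); the remaining lags stay at or below 0.21.
The dominant spike at lag 4 indicates a seasonal period of 4.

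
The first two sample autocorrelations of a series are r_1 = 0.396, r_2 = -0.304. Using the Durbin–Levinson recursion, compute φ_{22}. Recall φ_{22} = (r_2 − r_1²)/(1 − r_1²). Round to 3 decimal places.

φ_{22} = (r_2 − r_1²) / (1 − r_1²)
r_1² = (0.396)² = 0.156816
Numerator = -0.304 − 0.1568 = -0.4608; denominator = 1 − 0.1568 = 0.8432
φ_{22} = -0.4608 / 0.8432 = -0.547

-0.547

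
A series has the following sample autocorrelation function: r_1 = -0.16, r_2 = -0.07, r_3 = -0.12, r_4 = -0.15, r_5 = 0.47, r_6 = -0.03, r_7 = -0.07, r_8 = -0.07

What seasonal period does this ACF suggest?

The largest autocorrelation is r_5 = 0.47; the remaining lags stay at or below -0.03.
The dominant spike at lag 5 indicates a seasonal period of 5.

5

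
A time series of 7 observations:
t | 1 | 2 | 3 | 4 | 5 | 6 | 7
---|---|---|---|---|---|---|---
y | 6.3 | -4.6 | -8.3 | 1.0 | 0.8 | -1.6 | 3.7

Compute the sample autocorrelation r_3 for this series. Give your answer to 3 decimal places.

0.133

Mean ȳ = (6.3 − 4.6 − 8.3 + 1.0 + 0.8 − 1.6 + 3.7)/7 = -0.3857
Deviations from mean: 6.6857, -4.2143, -7.9143, 1.3857, 1.1857, -1.2143, 4.0857
Σ(y_t−ȳ)(y_{t+3}−ȳ) = (9.2645) + (-4.9969) + (9.6102) + (5.6616) = 19.5394
Denominator Σ(y_t−ȳ)² = 146.5886
r_3 = 19.5394 / 146.5886 = 0.133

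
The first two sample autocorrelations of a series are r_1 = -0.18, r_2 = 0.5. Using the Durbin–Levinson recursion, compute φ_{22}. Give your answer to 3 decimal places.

φ_{22} = (r_2 − r_1²) / (1 − r_1²)
r_1² = (-0.18)² = 0.0324
Numerator = 0.5 − 0.0324 = 0.4676; denominator = 1 − 0.0324 = 0.9676
φ_{22} = 0.4676 / 0.9676 = 0.483

0.483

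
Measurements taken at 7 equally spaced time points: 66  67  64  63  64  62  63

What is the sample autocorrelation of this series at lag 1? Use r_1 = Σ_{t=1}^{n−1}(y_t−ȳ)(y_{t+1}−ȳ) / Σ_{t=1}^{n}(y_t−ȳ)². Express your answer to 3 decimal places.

0.423

Mean ȳ = (66 + 67 + 64 + 63 + 64 + 62 + 63)/7 = 64.1429
Deviations from mean: 1.8571, 2.8571, -0.1429, -1.1429, -0.1429, -2.1429, -1.1429
Σ(y_t−ȳ)(y_{t+1}−ȳ) = (5.3061) + (-0.4082) + (0.1633) + (0.1633) + (0.3061) + (2.4490) = 7.9796
Denominator Σ(y_t−ȳ)² = 18.8571
r_1 = 7.9796 / 18.8571 = 0.423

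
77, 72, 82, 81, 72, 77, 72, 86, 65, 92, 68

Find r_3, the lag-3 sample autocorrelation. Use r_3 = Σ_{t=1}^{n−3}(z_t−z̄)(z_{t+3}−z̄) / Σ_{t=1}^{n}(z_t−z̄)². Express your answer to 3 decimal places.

-0.302

Mean z̄ = (77 + 72 + 82 + 81 + 72 + 77 + 72 + 86 + 65 + 92 + 68)/11 = 76.7273
Numerator Σ_{t=1}^{8}(z_t−z̄)(z_{t+3}−z̄) = -195.4050
Denominator Σ(z_t−z̄)² = 646.1818
r_3 = -195.4050 / 646.1818 = -0.302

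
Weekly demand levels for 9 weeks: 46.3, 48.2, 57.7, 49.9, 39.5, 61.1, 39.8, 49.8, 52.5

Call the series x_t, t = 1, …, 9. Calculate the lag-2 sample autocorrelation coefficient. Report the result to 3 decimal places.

-0.078

Mean x̄ = (46.3 + 48.2 + 57.7 + 49.9 + 39.5 + 61.1 + 39.8 + 49.8 + 52.5)/9 = 49.4222
Numerator Σ_{t=1}^{7}(x_t−x̄)(x_{t+2}−x̄) = -32.7132
Denominator Σ(x_t−x̄)² = 417.0156
r_2 = -32.7132 / 417.0156 = -0.078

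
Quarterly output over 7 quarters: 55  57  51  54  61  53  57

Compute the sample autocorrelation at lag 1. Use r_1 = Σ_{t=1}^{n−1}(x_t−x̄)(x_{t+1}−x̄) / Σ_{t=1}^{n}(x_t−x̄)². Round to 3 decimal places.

Mean x̄ = (55 + 57 + 51 + 54 + 61 + 53 + 57)/7 = 55.4286
Deviations from mean: -0.4286, 1.5714, -4.4286, -1.4286, 5.5714, -2.4286, 1.5714
Numerator Σ_{t=1}^{6}(x_t−x̄)(x_{t+1}−x̄) = -26.6122
Denominator Σ(x_t−x̄)² = 63.7143
r_1 = -26.6122 / 63.7143 = -0.418

-0.418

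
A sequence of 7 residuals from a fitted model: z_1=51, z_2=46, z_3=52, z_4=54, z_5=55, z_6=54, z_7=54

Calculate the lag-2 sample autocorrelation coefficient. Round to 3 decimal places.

Mean z̄ = (51 + 46 + 52 + 54 + 55 + 54 + 54)/7 = 52.2857
Deviations from mean: -1.2857, -6.2857, -0.2857, 1.7143, 2.7143, 1.7143, 1.7143
Numerator Σ_{t=1}^{5}(z_t−z̄)(z_{t+2}−z̄) = -3.5918
Denominator Σ(z_t−z̄)² = 57.4286
r_2 = -3.5918 / 57.4286 = -0.063

-0.063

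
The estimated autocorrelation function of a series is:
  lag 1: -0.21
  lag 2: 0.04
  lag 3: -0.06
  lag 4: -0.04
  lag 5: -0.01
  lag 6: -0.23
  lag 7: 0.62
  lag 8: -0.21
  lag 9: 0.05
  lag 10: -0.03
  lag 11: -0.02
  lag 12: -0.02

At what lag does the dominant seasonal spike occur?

7

The largest autocorrelation is r_7 = 0.62; the remaining lags stay at or below 0.05.
The dominant spike at lag 7 indicates a seasonal period of 7.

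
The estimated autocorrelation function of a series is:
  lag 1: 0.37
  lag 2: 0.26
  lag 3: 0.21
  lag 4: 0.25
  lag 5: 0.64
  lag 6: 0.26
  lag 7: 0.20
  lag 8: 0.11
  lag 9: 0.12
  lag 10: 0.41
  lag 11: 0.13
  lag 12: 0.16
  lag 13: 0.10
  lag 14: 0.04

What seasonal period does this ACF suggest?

5

The largest autocorrelation is r_5 = 0.64, with a weaker echo at lag 10 (0.41); the remaining lags stay at or below 0.37. The elevated value at lag 1 (0.37), dropping to 0.26 at lag 2, reflects decaying short-term dependence rather than seasonality.
The dominant spike at lag 5 indicates a seasonal period of 5.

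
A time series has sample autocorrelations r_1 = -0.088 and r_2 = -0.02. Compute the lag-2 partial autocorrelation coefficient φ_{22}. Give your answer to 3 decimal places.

-0.028

φ_{22} = (r_2 − r_1²) / (1 − r_1²)
r_1² = (-0.088)² = 0.007744
Numerator = -0.02 − 0.0077 = -0.0277; denominator = 1 − 0.0077 = 0.9923
φ_{22} = -0.0277 / 0.9923 = -0.028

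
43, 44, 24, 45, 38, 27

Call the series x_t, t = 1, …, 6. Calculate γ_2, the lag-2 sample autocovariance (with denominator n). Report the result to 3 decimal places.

-19.315

Mean x̄ = (43 + 44 + 24 + 45 + 38 + 27)/6 = 36.8333
Deviations: 6.1667, 7.1667, -12.8333, 8.1667, 1.1667, -9.8333
Σ_{t=1}^{4}(x_t−x̄)(x_{t+2}−x̄) = -115.8889
γ_2 = -115.8889 / 6 = -19.315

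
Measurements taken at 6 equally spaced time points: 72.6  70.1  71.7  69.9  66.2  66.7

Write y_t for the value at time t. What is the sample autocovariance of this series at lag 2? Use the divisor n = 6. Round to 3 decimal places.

-0.235

Mean ȳ = (72.6 + 70.1 + 71.7 + 69.9 + 66.2 + 66.7)/6 = 69.5333
Deviations: 3.0667, 0.5667, 2.1667, 0.3667, -3.3333, -2.8333
Σ_{t=1}^{4}(y_t−ȳ)(y_{t+2}−ȳ) = -1.4089
γ_2 = -1.4089 / 6 = -0.235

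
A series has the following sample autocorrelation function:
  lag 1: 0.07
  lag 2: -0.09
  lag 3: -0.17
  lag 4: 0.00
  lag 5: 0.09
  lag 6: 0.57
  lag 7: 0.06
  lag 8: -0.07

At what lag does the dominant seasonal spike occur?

6

The largest autocorrelation is r_6 = 0.57; the remaining lags stay at or below 0.09.
The dominant spike at lag 6 indicates a seasonal period of 6.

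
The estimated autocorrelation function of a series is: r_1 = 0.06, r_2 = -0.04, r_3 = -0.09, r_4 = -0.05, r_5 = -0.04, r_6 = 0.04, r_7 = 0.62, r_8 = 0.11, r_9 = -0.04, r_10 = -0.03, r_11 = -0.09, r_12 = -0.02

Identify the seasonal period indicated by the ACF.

7

The largest autocorrelation is r_7 = 0.62; the remaining lags stay at or below 0.11.
The dominant spike at lag 7 indicates a seasonal period of 7.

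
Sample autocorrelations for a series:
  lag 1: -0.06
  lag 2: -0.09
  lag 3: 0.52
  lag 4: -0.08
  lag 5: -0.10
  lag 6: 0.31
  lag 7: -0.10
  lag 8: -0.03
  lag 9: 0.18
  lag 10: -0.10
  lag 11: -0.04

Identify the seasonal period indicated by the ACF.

3

The largest autocorrelation is r_3 = 0.52, with weaker echoes at lags 6 (0.31) and 9 (0.18); the remaining lags stay at or below -0.03.
The dominant spike at lag 3 indicates a seasonal period of 3.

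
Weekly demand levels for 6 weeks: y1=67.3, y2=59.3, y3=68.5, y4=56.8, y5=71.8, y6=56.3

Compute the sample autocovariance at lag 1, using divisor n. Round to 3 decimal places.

-30.910

Mean ȳ = (67.3 + 59.3 + 68.5 + 56.8 + 71.8 + 56.3)/6 = 63.3333
Deviations: 3.9667, -4.0333, 5.1667, -6.5333, 8.4667, -7.0333
Σ_{t=1}^{5}(y_t−ȳ)(y_{t+1}−ȳ) = -185.4578
γ_1 = -185.4578 / 6 = -30.910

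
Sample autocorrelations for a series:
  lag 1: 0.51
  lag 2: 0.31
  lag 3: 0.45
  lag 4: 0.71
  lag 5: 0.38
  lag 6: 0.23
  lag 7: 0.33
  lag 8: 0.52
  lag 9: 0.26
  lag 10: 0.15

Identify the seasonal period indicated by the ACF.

4

The largest autocorrelation is r_4 = 0.71, with a weaker echo at lag 8 (0.52); the remaining lags stay at or below 0.51. The elevated value at lag 1 (0.51), dropping to 0.31 at lag 2, reflects decaying short-term dependence rather than seasonality.
The dominant spike at lag 4 indicates a seasonal period of 4.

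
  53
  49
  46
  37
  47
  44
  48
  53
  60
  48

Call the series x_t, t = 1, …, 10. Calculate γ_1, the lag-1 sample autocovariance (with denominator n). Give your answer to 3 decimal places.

9.975

Mean x̄ = (53 + 49 + 46 + 37 + 47 + 44 + 48 + 53 + 60 + 48)/10 = 48.5000
Σ_{t=1}^{9}(x_t−x̄)(x_{t+1}−x̄) = 99.7500
γ_1 = 99.7500 / 10 = 9.975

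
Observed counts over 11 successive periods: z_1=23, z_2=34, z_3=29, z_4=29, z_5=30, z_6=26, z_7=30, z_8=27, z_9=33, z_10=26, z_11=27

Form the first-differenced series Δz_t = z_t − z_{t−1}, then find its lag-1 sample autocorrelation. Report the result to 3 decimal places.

First differences Δz: 11, -5, 0, 1, -4, 4, -3, 6, -7, 1
Mean of differences = 0.4000
Numerator Σ(Δz_t−Δz̄)(Δz_{t+1}−Δz̄) = -150.9600
Denominator Σ(Δz_t−Δz̄)² = 272.4000
r_1(Δz) = -150.9600 / 272.4000 = -0.554

-0.554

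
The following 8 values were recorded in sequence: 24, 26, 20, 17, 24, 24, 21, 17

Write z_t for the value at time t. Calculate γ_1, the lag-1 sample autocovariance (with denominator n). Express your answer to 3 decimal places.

0.857

Mean z̄ = (24 + 26 + 20 + 17 + 24 + 24 + 21 + 17)/8 = 21.6250
Σ_{t=1}^{7}(z_t−z̄)(z_{t+1}−z̄) = 6.8594
γ_1 = 6.8594 / 8 = 0.857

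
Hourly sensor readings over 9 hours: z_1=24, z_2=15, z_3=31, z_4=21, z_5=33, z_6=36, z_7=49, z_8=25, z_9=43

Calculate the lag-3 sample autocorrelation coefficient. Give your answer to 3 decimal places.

Mean z̄ = (24 + 15 + 31 + 21 + 33 + 36 + 49 + 25 + 43)/9 = 30.7778
Numerator Σ_{t=1}^{6}(z_t−z̄)(z_{t+3}−z̄) = -94.8148
Denominator Σ(z_t−z̄)² = 937.5556
r_3 = -94.8148 / 937.5556 = -0.101

-0.101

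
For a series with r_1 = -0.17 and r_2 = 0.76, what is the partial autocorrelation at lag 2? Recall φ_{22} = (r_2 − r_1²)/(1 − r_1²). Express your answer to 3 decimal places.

0.753

φ_{22} = (r_2 − r_1²) / (1 − r_1²)
r_1² = (-0.17)² = 0.0289
Numerator = 0.76 − 0.0289 = 0.7311; denominator = 1 − 0.0289 = 0.9711
φ_{22} = 0.7311 / 0.9711 = 0.753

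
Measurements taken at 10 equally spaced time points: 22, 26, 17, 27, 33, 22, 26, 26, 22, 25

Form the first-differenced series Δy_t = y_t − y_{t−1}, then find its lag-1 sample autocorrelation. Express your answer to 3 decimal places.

First differences Δy: 4, -9, 10, 6, -11, 4, 0, -4, 3
Mean of differences = 0.3333
Numerator Σ(Δy_t−Δȳ)(Δy_{t+1}−Δȳ) = -186.7778
Denominator Σ(Δy_t−Δȳ)² = 394.0000
r_1(Δy) = -186.7778 / 394.0000 = -0.474

-0.474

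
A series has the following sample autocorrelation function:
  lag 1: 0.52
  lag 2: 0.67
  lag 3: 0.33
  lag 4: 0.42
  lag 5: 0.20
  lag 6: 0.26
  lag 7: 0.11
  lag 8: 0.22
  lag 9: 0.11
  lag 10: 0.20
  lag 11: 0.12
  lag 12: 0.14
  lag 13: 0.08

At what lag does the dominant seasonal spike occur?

2

The largest autocorrelation is r_2 = 0.67; the remaining lags stay at or below 0.52.
The dominant spike at lag 2 indicates a seasonal period of 2.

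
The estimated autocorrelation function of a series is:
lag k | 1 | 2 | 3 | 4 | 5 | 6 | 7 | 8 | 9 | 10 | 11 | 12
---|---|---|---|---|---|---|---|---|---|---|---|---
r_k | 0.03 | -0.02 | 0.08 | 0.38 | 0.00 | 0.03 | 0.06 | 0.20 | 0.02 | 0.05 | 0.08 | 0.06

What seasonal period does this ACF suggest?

4

The largest autocorrelation is r_4 = 0.38, with a weaker echo at lag 8 (0.20); the remaining lags stay at or below 0.08.
The dominant spike at lag 4 indicates a seasonal period of 4.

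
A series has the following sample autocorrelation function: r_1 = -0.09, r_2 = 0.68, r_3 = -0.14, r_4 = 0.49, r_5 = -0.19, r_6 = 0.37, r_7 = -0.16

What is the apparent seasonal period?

The largest autocorrelation is r_2 = 0.68, with weaker echoes at lags 4 (0.49) and 6 (0.37); the remaining lags stay at or below -0.09.
The dominant spike at lag 2 indicates a seasonal period of 2.

2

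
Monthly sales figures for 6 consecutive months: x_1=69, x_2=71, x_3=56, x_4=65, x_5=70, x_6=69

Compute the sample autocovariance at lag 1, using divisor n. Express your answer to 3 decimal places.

Mean x̄ = (69 + 71 + 56 + 65 + 70 + 69)/6 = 66.6667
Deviations: 2.3333, 4.3333, -10.6667, -1.6667, 3.3333, 2.3333
Σ_{t=1}^{5}(x_t−x̄)(x_{t+1}−x̄) = -16.1111
γ_1 = -16.1111 / 6 = -2.685

-2.685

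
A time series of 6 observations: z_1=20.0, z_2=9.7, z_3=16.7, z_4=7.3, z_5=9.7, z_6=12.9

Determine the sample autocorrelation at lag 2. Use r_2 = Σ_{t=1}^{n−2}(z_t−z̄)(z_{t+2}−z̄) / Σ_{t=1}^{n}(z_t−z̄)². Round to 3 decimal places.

0.278

Mean z̄ = (20.0 + 9.7 + 16.7 + 7.3 + 9.7 + 12.9)/6 = 12.7167
Numerator Σ_{t=1}^{4}(z_t−z̄)(z_{t+2}−z̄) = 32.3428
Denominator Σ(z_t−z̄)² = 116.4883
r_2 = 32.3428 / 116.4883 = 0.278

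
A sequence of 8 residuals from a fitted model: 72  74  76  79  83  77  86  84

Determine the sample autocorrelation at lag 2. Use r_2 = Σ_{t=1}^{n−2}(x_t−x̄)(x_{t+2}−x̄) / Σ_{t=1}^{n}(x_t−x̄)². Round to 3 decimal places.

0.152

Mean x̄ = (72 + 74 + 76 + 79 + 83 + 77 + 86 + 84)/8 = 78.8750
Deviations from mean: -6.8750, -4.8750, -2.8750, 0.1250, 4.1250, -1.8750, 7.1250, 5.1250
Σ(x_t−x̄)(x_{t+2}−x̄) = (19.7656) + (-0.6094) + (-11.8594) + (-0.2344) + (29.3906) + (-9.6094) = 26.8438
Denominator Σ(x_t−x̄)² = 176.8750
r_2 = 26.8438 / 176.8750 = 0.152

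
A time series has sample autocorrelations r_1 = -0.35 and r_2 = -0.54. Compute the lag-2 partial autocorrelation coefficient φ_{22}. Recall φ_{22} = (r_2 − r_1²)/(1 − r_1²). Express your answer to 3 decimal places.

-0.755

φ_{22} = (r_2 − r_1²) / (1 − r_1²)
r_1² = (-0.35)² = 0.1225
Numerator = -0.54 − 0.1225 = -0.6625; denominator = 1 − 0.1225 = 0.8775
φ_{22} = -0.6625 / 0.8775 = -0.755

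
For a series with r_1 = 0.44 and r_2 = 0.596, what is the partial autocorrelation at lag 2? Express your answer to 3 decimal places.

φ_{22} = (r_2 − r_1²) / (1 − r_1²)
r_1² = (0.44)² = 0.1936
Numerator = 0.596 − 0.1936 = 0.4024; denominator = 1 − 0.1936 = 0.8064
φ_{22} = 0.4024 / 0.8064 = 0.499

0.499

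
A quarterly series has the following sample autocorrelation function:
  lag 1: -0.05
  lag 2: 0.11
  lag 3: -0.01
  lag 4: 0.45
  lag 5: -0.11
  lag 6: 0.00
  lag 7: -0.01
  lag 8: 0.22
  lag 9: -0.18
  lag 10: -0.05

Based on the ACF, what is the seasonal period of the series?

The largest autocorrelation is r_4 = 0.45, with a weaker echo at lag 8 (0.22); the remaining lags stay at or below 0.11.
The dominant spike at lag 4 indicates a seasonal period of 4.

4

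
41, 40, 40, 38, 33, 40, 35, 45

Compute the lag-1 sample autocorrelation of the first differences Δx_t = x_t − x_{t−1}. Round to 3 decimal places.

First differences Δx: -1, 0, -2, -5, 7, -5, 10
Mean of differences = 0.5714
Numerator Σ(Δx_t−Δx̄)(Δx_{t+1}−Δx̄) = -107.4694
Denominator Σ(Δx_t−Δx̄)² = 201.7143
r_1(Δx) = -107.4694 / 201.7143 = -0.533

-0.533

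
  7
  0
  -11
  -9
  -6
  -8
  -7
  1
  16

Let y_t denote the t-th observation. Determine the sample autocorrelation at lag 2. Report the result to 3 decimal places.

-0.163

Mean ȳ = (7 + 0 − 11 − 9 − 6 − 8 − 7 + 1 + 16)/9 = -1.8889
Numerator Σ_{t=1}^{7}(y_t−ȳ)(y_{t+2}−ȳ) = -101.5802
Denominator Σ(y_t−ȳ)² = 624.8889
r_2 = -101.5802 / 624.8889 = -0.163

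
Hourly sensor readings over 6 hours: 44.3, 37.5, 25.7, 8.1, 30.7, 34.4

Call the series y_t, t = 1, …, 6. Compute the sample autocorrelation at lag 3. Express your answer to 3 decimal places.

Mean ȳ = (44.3 + 37.5 + 25.7 + 8.1 + 30.7 + 34.4)/6 = 30.1167
Deviations from mean: 14.1833, 7.3833, -4.4167, -22.0167, 0.5833, 4.2833
Σ(y_t−ȳ)(y_{t+3}−ȳ) = (-312.2697) + (4.3069) + (-18.9181) = -326.8808
Denominator Σ(y_t−ȳ)² = 778.6083
r_3 = -326.8808 / 778.6083 = -0.420

-0.420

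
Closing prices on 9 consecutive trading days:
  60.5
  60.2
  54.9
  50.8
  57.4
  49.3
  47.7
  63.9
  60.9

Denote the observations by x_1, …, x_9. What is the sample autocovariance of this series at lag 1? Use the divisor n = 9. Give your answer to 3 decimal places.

3.716

Mean x̄ = (60.5 + 60.2 + 54.9 + 50.8 + 57.4 + 49.3 + 47.7 + 63.9 + 60.9)/9 = 56.1778
Σ_{t=1}^{8}(x_t−x̄)(x_{t+1}−x̄) = 33.4451
γ_1 = 33.4451 / 9 = 3.716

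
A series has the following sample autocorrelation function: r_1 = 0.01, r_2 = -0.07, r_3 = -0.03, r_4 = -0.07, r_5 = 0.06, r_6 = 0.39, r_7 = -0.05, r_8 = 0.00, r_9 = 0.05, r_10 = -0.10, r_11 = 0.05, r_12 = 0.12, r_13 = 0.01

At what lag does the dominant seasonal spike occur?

6

The largest autocorrelation is r_6 = 0.39; the remaining lags stay at or below 0.12.
The dominant spike at lag 6 indicates a seasonal period of 6.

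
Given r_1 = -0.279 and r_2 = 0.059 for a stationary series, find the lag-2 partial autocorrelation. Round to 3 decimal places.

-0.020

φ_{22} = (r_2 − r_1²) / (1 − r_1²)
r_1² = (-0.279)² = 0.077841
Numerator = 0.059 − 0.0778 = -0.0188; denominator = 1 − 0.0778 = 0.9222
φ_{22} = -0.0188 / 0.9222 = -0.020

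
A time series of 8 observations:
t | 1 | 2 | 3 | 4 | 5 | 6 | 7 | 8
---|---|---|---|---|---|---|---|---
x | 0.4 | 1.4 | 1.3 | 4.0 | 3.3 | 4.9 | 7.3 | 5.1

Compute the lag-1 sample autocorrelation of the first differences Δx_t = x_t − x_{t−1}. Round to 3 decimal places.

-0.491

First differences Δx: 1.0, -0.1, 2.7, -0.7, 1.6, 2.4, -2.2
Mean of differences = 0.6714
Numerator Σ(Δx_t−Δx̄)(Δx_{t+1}−Δx̄) = -9.2322
Denominator Σ(Δx_t−Δx̄)² = 18.7943
r_1(Δx) = -9.2322 / 18.7943 = -0.491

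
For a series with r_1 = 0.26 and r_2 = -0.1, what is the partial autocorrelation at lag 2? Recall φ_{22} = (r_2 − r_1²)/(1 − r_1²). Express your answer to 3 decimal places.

φ_{22} = (r_2 − r_1²) / (1 − r_1²)
r_1² = (0.26)² = 0.0676
Numerator = -0.1 − 0.0676 = -0.1676; denominator = 1 − 0.0676 = 0.9324
φ_{22} = -0.1676 / 0.9324 = -0.180

-0.180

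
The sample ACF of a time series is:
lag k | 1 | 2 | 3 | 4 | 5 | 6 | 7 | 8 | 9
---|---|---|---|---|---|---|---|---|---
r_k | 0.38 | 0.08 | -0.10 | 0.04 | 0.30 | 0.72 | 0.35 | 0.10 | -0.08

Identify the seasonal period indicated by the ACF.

6

The largest autocorrelation is r_6 = 0.72; the remaining lags stay at or below 0.38. The elevated value at lag 1 (0.38), dropping to 0.08 at lag 2, reflects decaying short-term dependence rather than seasonality.
The dominant spike at lag 6 indicates a seasonal period of 6.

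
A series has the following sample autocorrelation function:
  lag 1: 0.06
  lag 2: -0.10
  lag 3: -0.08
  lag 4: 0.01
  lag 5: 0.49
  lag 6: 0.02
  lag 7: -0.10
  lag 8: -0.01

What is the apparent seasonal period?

The largest autocorrelation is r_5 = 0.49; the remaining lags stay at or below 0.06.
The dominant spike at lag 5 indicates a seasonal period of 5.

5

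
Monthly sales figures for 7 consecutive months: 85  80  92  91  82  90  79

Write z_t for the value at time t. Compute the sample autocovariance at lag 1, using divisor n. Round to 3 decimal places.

Mean z̄ = (85 + 80 + 92 + 91 + 82 + 90 + 79)/7 = 85.5714
Σ_{t=1}^{6}(z_t−z̄)(z_{t+1}−z̄) = -62.0408
γ_1 = -62.0408 / 7 = -8.863

-8.863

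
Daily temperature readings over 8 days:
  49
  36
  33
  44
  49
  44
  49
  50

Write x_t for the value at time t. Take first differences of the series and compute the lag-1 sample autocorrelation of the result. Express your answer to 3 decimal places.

0.038

First differences Δx: -13, -3, 11, 5, -5, 5, 1
Mean of differences = 0.1429
Numerator Σ(Δx_t−Δx̄)(Δx_{t+1}−Δx̄) = 14.1224
Denominator Σ(Δx_t−Δx̄)² = 374.8571
r_1(Δx) = 14.1224 / 374.8571 = 0.038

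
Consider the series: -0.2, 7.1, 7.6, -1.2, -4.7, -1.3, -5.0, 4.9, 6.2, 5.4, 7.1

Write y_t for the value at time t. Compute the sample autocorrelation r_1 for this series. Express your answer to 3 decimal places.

Mean ȳ = (-0.2 + 7.1 + 7.6 − 1.2 − 4.7 − 1.3 − 5.0 + 4.9 + 6.2 + 5.4 + 7.1)/11 = 2.3545
Numerator Σ_{t=1}^{10}(y_t−ȳ)(y_{t+1}−ȳ) = 89.0898
Denominator Σ(y_t−ȳ)² = 239.4673
r_1 = 89.0898 / 239.4673 = 0.372

0.372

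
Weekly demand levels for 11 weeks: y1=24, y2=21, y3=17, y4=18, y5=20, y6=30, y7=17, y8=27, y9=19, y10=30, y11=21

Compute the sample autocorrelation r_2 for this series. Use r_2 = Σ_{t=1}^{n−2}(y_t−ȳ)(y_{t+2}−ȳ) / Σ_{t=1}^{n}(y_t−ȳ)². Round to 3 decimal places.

0.341

Mean ȳ = (24 + 21 + 17 + 18 + 20 + 30 + 17 + 27 + 19 + 30 + 21)/11 = 22.1818
Numerator Σ_{t=1}^{9}(y_t−ȳ)(y_{t+2}−ȳ) = 81.0248
Denominator Σ(y_t−ȳ)² = 237.6364
r_2 = 81.0248 / 237.6364 = 0.341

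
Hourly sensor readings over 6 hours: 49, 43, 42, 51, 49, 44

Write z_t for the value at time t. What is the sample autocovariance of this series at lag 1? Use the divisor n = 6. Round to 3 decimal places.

-1.407

Mean z̄ = (49 + 43 + 42 + 51 + 49 + 44)/6 = 46.3333
Deviations: 2.6667, -3.3333, -4.3333, 4.6667, 2.6667, -2.3333
Σ_{t=1}^{5}(z_t−z̄)(z_{t+1}−z̄) = -8.4444
γ_1 = -8.4444 / 6 = -1.407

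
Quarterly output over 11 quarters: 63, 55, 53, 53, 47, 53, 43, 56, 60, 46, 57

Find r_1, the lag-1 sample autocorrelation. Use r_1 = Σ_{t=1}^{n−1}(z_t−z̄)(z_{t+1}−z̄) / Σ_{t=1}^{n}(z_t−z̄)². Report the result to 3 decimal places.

Mean z̄ = (63 + 55 + 53 + 53 + 47 + 53 + 43 + 56 + 60 + 46 + 57)/11 = 53.2727
Numerator Σ_{t=1}^{10}(z_t−z̄)(z_{t+1}−z̄) = -63.0744
Denominator Σ(z_t−z̄)² = 362.1818
r_1 = -63.0744 / 362.1818 = -0.174

-0.174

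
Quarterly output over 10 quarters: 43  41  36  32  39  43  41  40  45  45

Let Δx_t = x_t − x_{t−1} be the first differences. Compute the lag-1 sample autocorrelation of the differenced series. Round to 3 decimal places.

First differences Δx: -2, -5, -4, 7, 4, -2, -1, 5, 0
Mean of differences = 0.2222
Numerator Σ(Δx_t−Δx̄)(Δx_{t+1}−Δx̄) = 18.0617
Denominator Σ(Δx_t−Δx̄)² = 139.5556
r_1(Δx) = 18.0617 / 139.5556 = 0.129

0.129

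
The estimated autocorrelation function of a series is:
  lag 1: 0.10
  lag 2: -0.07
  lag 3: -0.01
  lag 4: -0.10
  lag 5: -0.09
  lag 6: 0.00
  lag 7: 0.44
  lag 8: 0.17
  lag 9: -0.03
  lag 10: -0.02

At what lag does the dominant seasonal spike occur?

7

The largest autocorrelation is r_7 = 0.44; the remaining lags stay at or below 0.17.
The dominant spike at lag 7 indicates a seasonal period of 7.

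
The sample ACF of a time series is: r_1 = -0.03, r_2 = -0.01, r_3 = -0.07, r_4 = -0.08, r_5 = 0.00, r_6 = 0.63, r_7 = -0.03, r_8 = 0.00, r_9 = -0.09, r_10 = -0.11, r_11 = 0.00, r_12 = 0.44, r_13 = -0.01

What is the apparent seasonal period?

6

The largest autocorrelation is r_6 = 0.63, with a weaker echo at lag 12 (0.44); the remaining lags stay at or below 0.00.
The dominant spike at lag 6 indicates a seasonal period of 6.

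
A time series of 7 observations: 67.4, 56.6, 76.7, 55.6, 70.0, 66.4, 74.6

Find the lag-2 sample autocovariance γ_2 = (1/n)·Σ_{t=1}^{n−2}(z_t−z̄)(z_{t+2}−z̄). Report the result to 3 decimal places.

25.911

Mean z̄ = (67.4 + 56.6 + 76.7 + 55.6 + 70.0 + 66.4 + 74.6)/7 = 66.7571
Σ_{t=1}^{5}(z_t−z̄)(z_{t+2}−z̄) = 181.3778
γ_2 = 181.3778 / 7 = 25.911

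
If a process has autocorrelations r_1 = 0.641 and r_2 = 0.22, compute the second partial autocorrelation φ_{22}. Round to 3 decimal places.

-0.324

φ_{22} = (r_2 − r_1²) / (1 − r_1²)
r_1² = (0.641)² = 0.410881
Numerator = 0.22 − 0.4109 = -0.1909; denominator = 1 − 0.4109 = 0.5891
φ_{22} = -0.1909 / 0.5891 = -0.324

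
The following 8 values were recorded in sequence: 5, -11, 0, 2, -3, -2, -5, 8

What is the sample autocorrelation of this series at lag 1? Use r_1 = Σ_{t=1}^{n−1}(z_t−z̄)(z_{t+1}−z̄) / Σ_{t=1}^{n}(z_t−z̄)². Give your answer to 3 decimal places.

-0.403

Mean z̄ = (5 − 11 + 0 + 2 − 3 − 2 − 5 + 8)/8 = -0.7500
Deviations from mean: 5.7500, -10.2500, 0.7500, 2.7500, -2.2500, -1.2500, -4.2500, 8.7500
Numerator Σ_{t=1}^{7}(z_t−z̄)(z_{t+1}−z̄) = -99.8125
Denominator Σ(z_t−z̄)² = 247.5000
r_1 = -99.8125 / 247.5000 = -0.403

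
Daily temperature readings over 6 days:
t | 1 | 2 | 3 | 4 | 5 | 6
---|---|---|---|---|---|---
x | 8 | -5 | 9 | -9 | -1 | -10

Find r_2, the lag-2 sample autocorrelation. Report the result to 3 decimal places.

0.570

Mean x̄ = (8 − 5 + 9 − 9 − 1 − 10)/6 = -1.3333
Σ(x_t−x̄)(x_{t+2}−x̄) = (96.4444) + (28.1111) + (3.4444) + (66.4444) = 194.4444
Denominator Σ(x_t−x̄)² = 341.3333
r_2 = 194.4444 / 341.3333 = 0.570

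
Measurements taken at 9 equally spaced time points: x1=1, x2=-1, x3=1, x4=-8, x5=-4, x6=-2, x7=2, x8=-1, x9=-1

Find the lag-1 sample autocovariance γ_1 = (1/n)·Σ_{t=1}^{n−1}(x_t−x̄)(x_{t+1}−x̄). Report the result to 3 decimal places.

Mean x̄ = (1 − 1 + 1 − 8 − 4 − 2 + 2 − 1 − 1)/9 = -1.4444
Σ_{t=1}^{8}(x_t−x̄)(x_{t+1}−x̄) = 4.1358
γ_1 = 4.1358 / 9 = 0.460

0.460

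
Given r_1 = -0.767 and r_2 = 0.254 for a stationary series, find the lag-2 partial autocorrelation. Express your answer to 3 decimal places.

-0.812

φ_{22} = (r_2 − r_1²) / (1 − r_1²)
r_1² = (-0.767)² = 0.588289
Numerator = 0.254 − 0.5883 = -0.3343; denominator = 1 − 0.5883 = 0.4117
φ_{22} = -0.3343 / 0.4117 = -0.812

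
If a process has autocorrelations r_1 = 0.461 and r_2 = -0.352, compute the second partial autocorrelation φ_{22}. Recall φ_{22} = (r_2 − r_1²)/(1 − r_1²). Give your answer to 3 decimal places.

-0.717

φ_{22} = (r_2 − r_1²) / (1 − r_1²)
r_1² = (0.461)² = 0.212521
Numerator = -0.352 − 0.2125 = -0.5645; denominator = 1 − 0.2125 = 0.7875
φ_{22} = -0.5645 / 0.7875 = -0.717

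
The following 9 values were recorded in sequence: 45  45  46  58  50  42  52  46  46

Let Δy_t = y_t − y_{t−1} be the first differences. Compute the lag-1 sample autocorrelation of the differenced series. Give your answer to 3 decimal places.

-0.392

First differences Δy: 0, 1, 12, -8, -8, 10, -6, 0
Mean of differences = 0.1250
Numerator Σ(Δy_t−Δȳ)(Δy_{t+1}−Δȳ) = -160.1406
Denominator Σ(Δy_t−Δȳ)² = 408.8750
r_1(Δy) = -160.1406 / 408.8750 = -0.392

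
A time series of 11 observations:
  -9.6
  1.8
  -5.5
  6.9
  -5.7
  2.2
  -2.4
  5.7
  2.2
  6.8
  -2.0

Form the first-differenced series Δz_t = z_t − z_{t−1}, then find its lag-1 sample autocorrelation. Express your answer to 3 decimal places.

First differences Δz: 11.4, -7.3, 12.4, -12.6, 7.9, -4.6, 8.1, -3.5, 4.6, -8.8
Mean of differences = 0.7600
Numerator Σ(Δz_t−Δz̄)(Δz_{t+1}−Δz̄) = -592.4276
Denominator Σ(Δz_t−Δz̄)² = 750.0240
r_1(Δz) = -592.4276 / 750.0240 = -0.790

-0.790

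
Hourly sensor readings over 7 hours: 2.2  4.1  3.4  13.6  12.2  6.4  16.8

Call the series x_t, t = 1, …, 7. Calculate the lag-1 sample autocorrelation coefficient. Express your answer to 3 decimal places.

0.088

Mean x̄ = (2.2 + 4.1 + 3.4 + 13.6 + 12.2 + 6.4 + 16.8)/7 = 8.3857
Deviations from mean: -6.1857, -4.2857, -4.9857, 5.2143, 3.8143, -1.9857, 8.4143
Numerator Σ_{t=1}^{6}(x_t−x̄)(x_{t+1}−x̄) = 17.4869
Denominator Σ(x_t−x̄)² = 197.9686
r_1 = 17.4869 / 197.9686 = 0.088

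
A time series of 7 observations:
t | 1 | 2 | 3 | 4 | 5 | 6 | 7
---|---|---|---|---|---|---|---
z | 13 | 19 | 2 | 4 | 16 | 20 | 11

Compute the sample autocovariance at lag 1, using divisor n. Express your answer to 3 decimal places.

1.262

Mean z̄ = (13 + 19 + 2 + 4 + 16 + 20 + 11)/7 = 12.1429
Deviations: 0.8571, 6.8571, -10.1429, -8.1429, 3.8571, 7.8571, -1.1429
Σ_{t=1}^{6}(z_t−z̄)(z_{t+1}−z̄) = 8.8367
γ_1 = 8.8367 / 7 = 1.262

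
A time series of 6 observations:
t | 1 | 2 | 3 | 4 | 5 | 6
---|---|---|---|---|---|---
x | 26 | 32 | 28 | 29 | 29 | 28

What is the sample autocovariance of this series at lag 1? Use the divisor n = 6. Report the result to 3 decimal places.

-1.907

Mean x̄ = (26 + 32 + 28 + 29 + 29 + 28)/6 = 28.6667
Σ_{t=1}^{5}(x_t−x̄)(x_{t+1}−x̄) = -11.4444
γ_1 = -11.4444 / 6 = -1.907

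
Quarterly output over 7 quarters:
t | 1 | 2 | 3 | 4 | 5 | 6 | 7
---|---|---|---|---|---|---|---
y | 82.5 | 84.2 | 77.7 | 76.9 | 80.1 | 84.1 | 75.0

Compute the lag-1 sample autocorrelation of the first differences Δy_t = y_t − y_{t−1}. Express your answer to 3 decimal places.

-0.232

First differences Δy: 1.7, -6.5, -0.8, 3.2, 4.0, -9.1
Mean of differences = -1.2500
Numerator Σ(Δy_t−Δȳ)(Δy_{t+1}−Δȳ) = -33.6975
Denominator Σ(Δy_t−Δȳ)² = 145.4550
r_1(Δy) = -33.6975 / 145.4550 = -0.232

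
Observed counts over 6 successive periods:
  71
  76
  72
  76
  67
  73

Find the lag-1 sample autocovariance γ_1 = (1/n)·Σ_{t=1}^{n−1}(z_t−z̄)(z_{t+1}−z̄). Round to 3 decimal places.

Mean z̄ = (71 + 76 + 72 + 76 + 67 + 73)/6 = 72.5000
Σ_{t=1}^{5}(z_t−z̄)(z_{t+1}−z̄) = -30.7500
γ_1 = -30.7500 / 6 = -5.125

-5.125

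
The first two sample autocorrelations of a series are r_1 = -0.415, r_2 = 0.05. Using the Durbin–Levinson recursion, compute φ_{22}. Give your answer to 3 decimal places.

φ_{22} = (r_2 − r_1²) / (1 − r_1²)
r_1² = (-0.415)² = 0.172225
Numerator = 0.05 − 0.1722 = -0.1222; denominator = 1 − 0.1722 = 0.8278
φ_{22} = -0.1222 / 0.8278 = -0.148

-0.148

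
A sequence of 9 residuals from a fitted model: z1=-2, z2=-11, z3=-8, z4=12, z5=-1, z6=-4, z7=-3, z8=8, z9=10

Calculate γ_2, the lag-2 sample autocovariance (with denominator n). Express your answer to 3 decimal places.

Mean z̄ = (-2 − 11 − 8 + 12 − 1 − 4 − 3 + 8 + 10)/9 = 0.1111
Σ_{t=1}^{7}(z_t−z̄)(z_{t+2}−z̄) = -214.5802
γ_2 = -214.5802 / 9 = -23.842

-23.842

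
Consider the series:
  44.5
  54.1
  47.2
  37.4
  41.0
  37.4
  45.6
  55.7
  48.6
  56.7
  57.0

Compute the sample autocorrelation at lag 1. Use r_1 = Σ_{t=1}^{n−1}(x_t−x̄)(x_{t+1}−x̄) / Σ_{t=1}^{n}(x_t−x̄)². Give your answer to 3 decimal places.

Mean x̄ = (44.5 + 54.1 + 47.2 + 37.4 + 41.0 + 37.4 + 45.6 + 55.7 + 48.6 + 56.7 + 57.0)/11 = 47.7455
Numerator Σ_{t=1}^{10}(x_t−x̄)(x_{t+1}−x̄) = 223.5725
Denominator Σ(x_t−x̄)² = 545.2073
r_1 = 223.5725 / 545.2073 = 0.410

0.410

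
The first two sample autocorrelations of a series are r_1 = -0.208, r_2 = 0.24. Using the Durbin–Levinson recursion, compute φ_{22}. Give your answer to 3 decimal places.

0.206

φ_{22} = (r_2 − r_1²) / (1 − r_1²)
r_1² = (-0.208)² = 0.043264
Numerator = 0.24 − 0.0433 = 0.1967; denominator = 1 − 0.0433 = 0.9567
φ_{22} = 0.1967 / 0.9567 = 0.206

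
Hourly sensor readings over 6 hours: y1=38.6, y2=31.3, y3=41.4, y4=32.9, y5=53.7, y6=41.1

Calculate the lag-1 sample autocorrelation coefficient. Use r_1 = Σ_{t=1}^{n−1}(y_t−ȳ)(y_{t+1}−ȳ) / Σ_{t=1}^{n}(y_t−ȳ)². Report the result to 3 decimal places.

-0.290

Mean ȳ = (38.6 + 31.3 + 41.4 + 32.9 + 53.7 + 41.1)/6 = 39.8333
Σ(y_t−ȳ)(y_{t+1}−ȳ) = (10.5244) + (-13.3689) + (-10.8622) + (-96.1422) + (17.5644) = -92.2844
Denominator Σ(y_t−ȳ)² = 318.7533
r_1 = -92.2844 / 318.7533 = -0.290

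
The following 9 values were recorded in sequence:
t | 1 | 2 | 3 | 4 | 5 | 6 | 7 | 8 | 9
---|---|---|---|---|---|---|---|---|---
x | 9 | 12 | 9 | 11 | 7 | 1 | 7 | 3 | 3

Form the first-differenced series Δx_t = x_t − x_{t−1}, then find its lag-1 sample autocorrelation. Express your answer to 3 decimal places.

-0.546

First differences Δx: 3, -3, 2, -4, -6, 6, -4, 0
Mean of differences = -0.7500
Numerator Σ(Δx_t−Δx̄)(Δx_{t+1}−Δx̄) = -66.3125
Denominator Σ(Δx_t−Δx̄)² = 121.5000
r_1(Δx) = -66.3125 / 121.5000 = -0.546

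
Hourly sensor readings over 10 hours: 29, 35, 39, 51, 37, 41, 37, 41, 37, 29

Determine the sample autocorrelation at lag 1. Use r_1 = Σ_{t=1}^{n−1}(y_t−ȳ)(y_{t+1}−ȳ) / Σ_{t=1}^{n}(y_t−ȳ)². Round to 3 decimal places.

0.073

Mean ȳ = (29 + 35 + 39 + 51 + 37 + 41 + 37 + 41 + 37 + 29)/10 = 37.6000
Numerator Σ_{t=1}^{9}(y_t−ȳ)(y_{t+1}−ȳ) = 26.4400
Denominator Σ(y_t−ȳ)² = 360.4000
r_1 = 26.4400 / 360.4000 = 0.073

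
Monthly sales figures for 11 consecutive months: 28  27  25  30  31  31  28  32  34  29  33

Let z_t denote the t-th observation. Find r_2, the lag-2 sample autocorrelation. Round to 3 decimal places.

0.097

Mean z̄ = (28 + 27 + 25 + 30 + 31 + 31 + 28 + 32 + 34 + 29 + 33)/11 = 29.8182
Numerator Σ_{t=1}^{9}(z_t−z̄)(z_{t+2}−z̄) = 7.1157
Denominator Σ(z_t−z̄)² = 73.6364
r_2 = 7.1157 / 73.6364 = 0.097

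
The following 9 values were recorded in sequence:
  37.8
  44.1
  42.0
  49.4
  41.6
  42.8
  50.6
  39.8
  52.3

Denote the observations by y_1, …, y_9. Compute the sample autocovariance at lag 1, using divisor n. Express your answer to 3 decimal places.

Mean ȳ = (37.8 + 44.1 + 42.0 + 49.4 + 41.6 + 42.8 + 50.6 + 39.8 + 52.3)/9 = 44.4889
Σ_{t=1}^{8}(y_t−ȳ)(y_{t+1}−ȳ) = -93.5635
γ_1 = -93.5635 / 9 = -10.396

-10.396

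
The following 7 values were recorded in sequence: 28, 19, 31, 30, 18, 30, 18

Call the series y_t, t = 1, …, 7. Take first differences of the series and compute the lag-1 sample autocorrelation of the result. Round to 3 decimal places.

-0.593

First differences Δy: -9, 12, -1, -12, 12, -12
Mean of differences = -1.6667
Numerator Σ(Δy_t−Δȳ)(Δy_{t+1}−Δȳ) = -380.4444
Denominator Σ(Δy_t−Δȳ)² = 641.3333
r_1(Δy) = -380.4444 / 641.3333 = -0.593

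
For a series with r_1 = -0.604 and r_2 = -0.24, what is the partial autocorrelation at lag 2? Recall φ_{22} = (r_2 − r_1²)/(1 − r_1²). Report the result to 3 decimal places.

-0.952

φ_{22} = (r_2 − r_1²) / (1 − r_1²)
r_1² = (-0.604)² = 0.364816
Numerator = -0.24 − 0.3648 = -0.6048; denominator = 1 − 0.3648 = 0.6352
φ_{22} = -0.6048 / 0.6352 = -0.952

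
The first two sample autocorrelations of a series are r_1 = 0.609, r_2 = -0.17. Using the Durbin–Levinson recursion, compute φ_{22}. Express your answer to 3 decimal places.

-0.860

φ_{22} = (r_2 − r_1²) / (1 − r_1²)
r_1² = (0.609)² = 0.370881
Numerator = -0.17 − 0.3709 = -0.5409; denominator = 1 − 0.3709 = 0.6291
φ_{22} = -0.5409 / 0.6291 = -0.860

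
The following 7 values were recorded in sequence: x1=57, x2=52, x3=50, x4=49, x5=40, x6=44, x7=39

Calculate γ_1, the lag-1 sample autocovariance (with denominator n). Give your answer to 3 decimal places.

14.560

Mean x̄ = (57 + 52 + 50 + 49 + 40 + 44 + 39)/7 = 47.2857
Σ_{t=1}^{6}(x_t−x̄)(x_{t+1}−x̄) = 101.9184
γ_1 = 101.9184 / 7 = 14.560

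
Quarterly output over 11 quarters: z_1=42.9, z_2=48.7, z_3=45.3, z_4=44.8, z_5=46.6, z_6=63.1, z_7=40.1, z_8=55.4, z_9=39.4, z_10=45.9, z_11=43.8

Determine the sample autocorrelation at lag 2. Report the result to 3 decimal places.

Mean z̄ = (42.9 + 48.7 + 45.3 + 44.8 + 46.6 + 63.1 + 40.1 + 55.4 + 39.4 + 45.9 + 43.8)/11 = 46.9091
Numerator Σ_{t=1}^{9}(z_t−z̄)(z_{t+2}−z̄) = 174.5117
Denominator Σ(z_t−z̄)² = 474.0891
r_2 = 174.5117 / 474.0891 = 0.368

0.368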